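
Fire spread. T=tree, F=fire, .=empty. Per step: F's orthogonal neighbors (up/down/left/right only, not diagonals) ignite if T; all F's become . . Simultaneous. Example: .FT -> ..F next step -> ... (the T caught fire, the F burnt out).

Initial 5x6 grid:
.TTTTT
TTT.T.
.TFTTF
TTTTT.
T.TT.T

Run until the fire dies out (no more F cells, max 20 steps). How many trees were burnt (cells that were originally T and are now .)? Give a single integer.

Step 1: +5 fires, +2 burnt (F count now 5)
Step 2: +7 fires, +5 burnt (F count now 7)
Step 3: +6 fires, +7 burnt (F count now 6)
Step 4: +2 fires, +6 burnt (F count now 2)
Step 5: +0 fires, +2 burnt (F count now 0)
Fire out after step 5
Initially T: 21, now '.': 29
Total burnt (originally-T cells now '.'): 20

Answer: 20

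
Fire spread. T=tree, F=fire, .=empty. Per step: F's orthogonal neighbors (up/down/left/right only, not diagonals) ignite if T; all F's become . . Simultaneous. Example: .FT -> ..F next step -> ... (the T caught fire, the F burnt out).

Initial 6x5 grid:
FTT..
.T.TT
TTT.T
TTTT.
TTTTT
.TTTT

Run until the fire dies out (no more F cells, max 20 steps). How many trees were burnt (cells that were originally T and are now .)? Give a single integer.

Answer: 19

Derivation:
Step 1: +1 fires, +1 burnt (F count now 1)
Step 2: +2 fires, +1 burnt (F count now 2)
Step 3: +1 fires, +2 burnt (F count now 1)
Step 4: +3 fires, +1 burnt (F count now 3)
Step 5: +3 fires, +3 burnt (F count now 3)
Step 6: +4 fires, +3 burnt (F count now 4)
Step 7: +2 fires, +4 burnt (F count now 2)
Step 8: +2 fires, +2 burnt (F count now 2)
Step 9: +1 fires, +2 burnt (F count now 1)
Step 10: +0 fires, +1 burnt (F count now 0)
Fire out after step 10
Initially T: 22, now '.': 27
Total burnt (originally-T cells now '.'): 19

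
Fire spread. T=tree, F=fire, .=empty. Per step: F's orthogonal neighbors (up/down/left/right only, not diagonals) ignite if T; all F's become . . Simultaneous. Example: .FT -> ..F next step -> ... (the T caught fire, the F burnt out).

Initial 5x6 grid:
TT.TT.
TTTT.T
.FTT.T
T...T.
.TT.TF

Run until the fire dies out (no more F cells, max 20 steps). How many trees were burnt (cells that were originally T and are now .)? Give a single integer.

Answer: 12

Derivation:
Step 1: +3 fires, +2 burnt (F count now 3)
Step 2: +5 fires, +3 burnt (F count now 5)
Step 3: +2 fires, +5 burnt (F count now 2)
Step 4: +1 fires, +2 burnt (F count now 1)
Step 5: +1 fires, +1 burnt (F count now 1)
Step 6: +0 fires, +1 burnt (F count now 0)
Fire out after step 6
Initially T: 17, now '.': 25
Total burnt (originally-T cells now '.'): 12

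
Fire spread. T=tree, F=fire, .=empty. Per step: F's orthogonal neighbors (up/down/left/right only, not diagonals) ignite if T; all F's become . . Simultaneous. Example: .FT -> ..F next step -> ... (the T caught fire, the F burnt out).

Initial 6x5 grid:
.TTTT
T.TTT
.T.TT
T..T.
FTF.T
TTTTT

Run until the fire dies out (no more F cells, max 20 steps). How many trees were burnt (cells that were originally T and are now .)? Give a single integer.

Step 1: +4 fires, +2 burnt (F count now 4)
Step 2: +2 fires, +4 burnt (F count now 2)
Step 3: +1 fires, +2 burnt (F count now 1)
Step 4: +1 fires, +1 burnt (F count now 1)
Step 5: +0 fires, +1 burnt (F count now 0)
Fire out after step 5
Initially T: 20, now '.': 18
Total burnt (originally-T cells now '.'): 8

Answer: 8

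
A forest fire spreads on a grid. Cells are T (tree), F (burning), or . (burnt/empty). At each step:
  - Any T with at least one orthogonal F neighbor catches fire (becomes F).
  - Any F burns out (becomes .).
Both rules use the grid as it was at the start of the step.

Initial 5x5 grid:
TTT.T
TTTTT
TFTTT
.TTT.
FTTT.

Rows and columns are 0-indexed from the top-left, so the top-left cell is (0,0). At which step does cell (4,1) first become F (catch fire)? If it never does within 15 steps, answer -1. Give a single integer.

Step 1: cell (4,1)='F' (+5 fires, +2 burnt)
  -> target ignites at step 1
Step 2: cell (4,1)='.' (+6 fires, +5 burnt)
Step 3: cell (4,1)='.' (+6 fires, +6 burnt)
Step 4: cell (4,1)='.' (+1 fires, +6 burnt)
Step 5: cell (4,1)='.' (+1 fires, +1 burnt)
Step 6: cell (4,1)='.' (+0 fires, +1 burnt)
  fire out at step 6

1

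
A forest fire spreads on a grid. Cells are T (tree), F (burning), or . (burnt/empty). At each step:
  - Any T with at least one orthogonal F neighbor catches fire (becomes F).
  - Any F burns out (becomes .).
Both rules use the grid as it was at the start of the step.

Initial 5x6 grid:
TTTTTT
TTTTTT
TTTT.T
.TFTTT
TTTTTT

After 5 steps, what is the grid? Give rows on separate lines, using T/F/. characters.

Step 1: 4 trees catch fire, 1 burn out
  TTTTTT
  TTTTTT
  TTFT.T
  .F.FTT
  TTFTTT
Step 2: 6 trees catch fire, 4 burn out
  TTTTTT
  TTFTTT
  TF.F.T
  ....FT
  TF.FTT
Step 3: 7 trees catch fire, 6 burn out
  TTFTTT
  TF.FTT
  F....T
  .....F
  F...FT
Step 4: 6 trees catch fire, 7 burn out
  TF.FTT
  F...FT
  .....F
  ......
  .....F
Step 5: 3 trees catch fire, 6 burn out
  F...FT
  .....F
  ......
  ......
  ......

F...FT
.....F
......
......
......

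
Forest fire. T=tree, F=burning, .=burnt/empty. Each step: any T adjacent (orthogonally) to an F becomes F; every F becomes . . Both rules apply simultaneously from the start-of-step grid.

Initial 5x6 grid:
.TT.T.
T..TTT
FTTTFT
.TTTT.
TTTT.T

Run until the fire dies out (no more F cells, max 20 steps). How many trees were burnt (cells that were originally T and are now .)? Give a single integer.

Step 1: +6 fires, +2 burnt (F count now 6)
Step 2: +6 fires, +6 burnt (F count now 6)
Step 3: +3 fires, +6 burnt (F count now 3)
Step 4: +2 fires, +3 burnt (F count now 2)
Step 5: +0 fires, +2 burnt (F count now 0)
Fire out after step 5
Initially T: 20, now '.': 27
Total burnt (originally-T cells now '.'): 17

Answer: 17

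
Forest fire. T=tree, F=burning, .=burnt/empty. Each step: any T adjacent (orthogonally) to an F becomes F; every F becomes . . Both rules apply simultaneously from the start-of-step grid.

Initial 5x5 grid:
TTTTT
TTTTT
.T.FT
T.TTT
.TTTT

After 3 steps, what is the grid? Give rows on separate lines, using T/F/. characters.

Step 1: 3 trees catch fire, 1 burn out
  TTTTT
  TTTFT
  .T..F
  T.TFT
  .TTTT
Step 2: 6 trees catch fire, 3 burn out
  TTTFT
  TTF.F
  .T...
  T.F.F
  .TTFT
Step 3: 5 trees catch fire, 6 burn out
  TTF.F
  TF...
  .T...
  T....
  .TF.F

TTF.F
TF...
.T...
T....
.TF.F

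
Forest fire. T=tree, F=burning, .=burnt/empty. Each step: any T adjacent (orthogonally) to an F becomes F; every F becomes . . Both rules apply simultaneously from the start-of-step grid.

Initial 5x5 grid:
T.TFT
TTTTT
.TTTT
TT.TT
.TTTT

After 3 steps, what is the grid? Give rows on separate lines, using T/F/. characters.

Step 1: 3 trees catch fire, 1 burn out
  T.F.F
  TTTFT
  .TTTT
  TT.TT
  .TTTT
Step 2: 3 trees catch fire, 3 burn out
  T....
  TTF.F
  .TTFT
  TT.TT
  .TTTT
Step 3: 4 trees catch fire, 3 burn out
  T....
  TF...
  .TF.F
  TT.FT
  .TTTT

T....
TF...
.TF.F
TT.FT
.TTTT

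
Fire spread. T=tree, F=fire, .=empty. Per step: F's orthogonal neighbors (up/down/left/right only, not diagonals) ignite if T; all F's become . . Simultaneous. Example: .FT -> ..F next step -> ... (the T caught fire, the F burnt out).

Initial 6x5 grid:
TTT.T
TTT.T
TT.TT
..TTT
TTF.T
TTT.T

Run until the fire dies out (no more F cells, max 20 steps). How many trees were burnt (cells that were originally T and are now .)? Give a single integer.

Answer: 14

Derivation:
Step 1: +3 fires, +1 burnt (F count now 3)
Step 2: +3 fires, +3 burnt (F count now 3)
Step 3: +3 fires, +3 burnt (F count now 3)
Step 4: +2 fires, +3 burnt (F count now 2)
Step 5: +2 fires, +2 burnt (F count now 2)
Step 6: +1 fires, +2 burnt (F count now 1)
Step 7: +0 fires, +1 burnt (F count now 0)
Fire out after step 7
Initially T: 22, now '.': 22
Total burnt (originally-T cells now '.'): 14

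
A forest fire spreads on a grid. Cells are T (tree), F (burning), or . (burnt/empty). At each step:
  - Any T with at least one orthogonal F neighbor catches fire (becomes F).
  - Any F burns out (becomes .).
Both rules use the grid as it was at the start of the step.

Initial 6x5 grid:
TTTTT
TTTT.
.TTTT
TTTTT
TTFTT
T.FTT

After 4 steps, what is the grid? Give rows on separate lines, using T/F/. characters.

Step 1: 4 trees catch fire, 2 burn out
  TTTTT
  TTTT.
  .TTTT
  TTFTT
  TF.FT
  T..FT
Step 2: 6 trees catch fire, 4 burn out
  TTTTT
  TTTT.
  .TFTT
  TF.FT
  F...F
  T...F
Step 3: 6 trees catch fire, 6 burn out
  TTTTT
  TTFT.
  .F.FT
  F...F
  .....
  F....
Step 4: 4 trees catch fire, 6 burn out
  TTFTT
  TF.F.
  ....F
  .....
  .....
  .....

TTFTT
TF.F.
....F
.....
.....
.....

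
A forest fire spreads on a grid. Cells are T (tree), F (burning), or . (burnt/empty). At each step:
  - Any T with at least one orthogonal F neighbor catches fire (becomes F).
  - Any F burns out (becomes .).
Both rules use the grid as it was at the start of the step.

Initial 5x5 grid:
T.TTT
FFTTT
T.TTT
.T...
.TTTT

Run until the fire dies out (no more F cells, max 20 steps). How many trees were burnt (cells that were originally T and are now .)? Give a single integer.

Answer: 11

Derivation:
Step 1: +3 fires, +2 burnt (F count now 3)
Step 2: +3 fires, +3 burnt (F count now 3)
Step 3: +3 fires, +3 burnt (F count now 3)
Step 4: +2 fires, +3 burnt (F count now 2)
Step 5: +0 fires, +2 burnt (F count now 0)
Fire out after step 5
Initially T: 16, now '.': 20
Total burnt (originally-T cells now '.'): 11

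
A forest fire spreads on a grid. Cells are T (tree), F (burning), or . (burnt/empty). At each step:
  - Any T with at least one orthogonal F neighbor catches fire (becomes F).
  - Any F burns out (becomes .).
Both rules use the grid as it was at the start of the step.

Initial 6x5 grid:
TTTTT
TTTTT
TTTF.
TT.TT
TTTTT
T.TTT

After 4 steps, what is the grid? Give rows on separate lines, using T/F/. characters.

Step 1: 3 trees catch fire, 1 burn out
  TTTTT
  TTTFT
  TTF..
  TT.FT
  TTTTT
  T.TTT
Step 2: 6 trees catch fire, 3 burn out
  TTTFT
  TTF.F
  TF...
  TT..F
  TTTFT
  T.TTT
Step 3: 8 trees catch fire, 6 burn out
  TTF.F
  TF...
  F....
  TF...
  TTF.F
  T.TFT
Step 4: 6 trees catch fire, 8 burn out
  TF...
  F....
  .....
  F....
  TF...
  T.F.F

TF...
F....
.....
F....
TF...
T.F.F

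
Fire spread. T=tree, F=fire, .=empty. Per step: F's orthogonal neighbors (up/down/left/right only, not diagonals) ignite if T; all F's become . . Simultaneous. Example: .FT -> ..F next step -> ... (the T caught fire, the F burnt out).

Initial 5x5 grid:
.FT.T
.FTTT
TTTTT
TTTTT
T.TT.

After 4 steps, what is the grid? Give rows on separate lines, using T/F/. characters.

Step 1: 3 trees catch fire, 2 burn out
  ..F.T
  ..FTT
  TFTTT
  TTTTT
  T.TT.
Step 2: 4 trees catch fire, 3 burn out
  ....T
  ...FT
  F.FTT
  TFTTT
  T.TT.
Step 3: 4 trees catch fire, 4 burn out
  ....T
  ....F
  ...FT
  F.FTT
  T.TT.
Step 4: 5 trees catch fire, 4 burn out
  ....F
  .....
  ....F
  ...FT
  F.FT.

....F
.....
....F
...FT
F.FT.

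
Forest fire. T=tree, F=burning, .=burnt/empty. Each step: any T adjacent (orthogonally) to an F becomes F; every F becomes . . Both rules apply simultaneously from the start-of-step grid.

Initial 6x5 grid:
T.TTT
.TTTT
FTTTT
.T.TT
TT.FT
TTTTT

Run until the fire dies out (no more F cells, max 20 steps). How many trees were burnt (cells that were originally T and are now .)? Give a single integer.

Answer: 22

Derivation:
Step 1: +4 fires, +2 burnt (F count now 4)
Step 2: +7 fires, +4 burnt (F count now 7)
Step 3: +5 fires, +7 burnt (F count now 5)
Step 4: +5 fires, +5 burnt (F count now 5)
Step 5: +1 fires, +5 burnt (F count now 1)
Step 6: +0 fires, +1 burnt (F count now 0)
Fire out after step 6
Initially T: 23, now '.': 29
Total burnt (originally-T cells now '.'): 22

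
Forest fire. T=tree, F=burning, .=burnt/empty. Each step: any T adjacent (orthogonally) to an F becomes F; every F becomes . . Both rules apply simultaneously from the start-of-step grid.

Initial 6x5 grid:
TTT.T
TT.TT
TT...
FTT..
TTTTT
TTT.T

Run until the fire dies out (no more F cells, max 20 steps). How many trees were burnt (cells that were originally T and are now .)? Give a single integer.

Step 1: +3 fires, +1 burnt (F count now 3)
Step 2: +5 fires, +3 burnt (F count now 5)
Step 3: +4 fires, +5 burnt (F count now 4)
Step 4: +3 fires, +4 burnt (F count now 3)
Step 5: +2 fires, +3 burnt (F count now 2)
Step 6: +1 fires, +2 burnt (F count now 1)
Step 7: +0 fires, +1 burnt (F count now 0)
Fire out after step 7
Initially T: 21, now '.': 27
Total burnt (originally-T cells now '.'): 18

Answer: 18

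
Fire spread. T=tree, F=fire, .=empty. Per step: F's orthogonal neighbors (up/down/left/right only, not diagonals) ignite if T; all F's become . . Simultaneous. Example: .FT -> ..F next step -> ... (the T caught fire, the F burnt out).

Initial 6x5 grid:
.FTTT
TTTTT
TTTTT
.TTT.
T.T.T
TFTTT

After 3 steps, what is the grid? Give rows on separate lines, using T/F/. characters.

Step 1: 4 trees catch fire, 2 burn out
  ..FTT
  TFTTT
  TTTTT
  .TTT.
  T.T.T
  F.FTT
Step 2: 7 trees catch fire, 4 burn out
  ...FT
  F.FTT
  TFTTT
  .TTT.
  F.F.T
  ...FT
Step 3: 7 trees catch fire, 7 burn out
  ....F
  ...FT
  F.FTT
  .FFT.
  ....T
  ....F

....F
...FT
F.FTT
.FFT.
....T
....F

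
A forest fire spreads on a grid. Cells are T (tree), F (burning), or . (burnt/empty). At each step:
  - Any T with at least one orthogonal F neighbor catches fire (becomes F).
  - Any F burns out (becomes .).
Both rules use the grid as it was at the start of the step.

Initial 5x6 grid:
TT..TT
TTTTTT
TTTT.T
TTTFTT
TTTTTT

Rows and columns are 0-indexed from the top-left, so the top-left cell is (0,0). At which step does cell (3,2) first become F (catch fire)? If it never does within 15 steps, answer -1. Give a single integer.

Step 1: cell (3,2)='F' (+4 fires, +1 burnt)
  -> target ignites at step 1
Step 2: cell (3,2)='.' (+6 fires, +4 burnt)
Step 3: cell (3,2)='.' (+7 fires, +6 burnt)
Step 4: cell (3,2)='.' (+5 fires, +7 burnt)
Step 5: cell (3,2)='.' (+3 fires, +5 burnt)
Step 6: cell (3,2)='.' (+1 fires, +3 burnt)
Step 7: cell (3,2)='.' (+0 fires, +1 burnt)
  fire out at step 7

1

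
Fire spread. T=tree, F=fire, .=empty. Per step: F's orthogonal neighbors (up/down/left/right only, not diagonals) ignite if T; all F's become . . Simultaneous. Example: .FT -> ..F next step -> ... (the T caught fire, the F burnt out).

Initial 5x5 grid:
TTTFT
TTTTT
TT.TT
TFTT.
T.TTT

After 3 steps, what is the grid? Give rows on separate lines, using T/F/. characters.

Step 1: 6 trees catch fire, 2 burn out
  TTF.F
  TTTFT
  TF.TT
  F.FT.
  T.TTT
Step 2: 9 trees catch fire, 6 burn out
  TF...
  TFF.F
  F..FT
  ...F.
  F.FTT
Step 3: 4 trees catch fire, 9 burn out
  F....
  F....
  ....F
  .....
  ...FT

F....
F....
....F
.....
...FT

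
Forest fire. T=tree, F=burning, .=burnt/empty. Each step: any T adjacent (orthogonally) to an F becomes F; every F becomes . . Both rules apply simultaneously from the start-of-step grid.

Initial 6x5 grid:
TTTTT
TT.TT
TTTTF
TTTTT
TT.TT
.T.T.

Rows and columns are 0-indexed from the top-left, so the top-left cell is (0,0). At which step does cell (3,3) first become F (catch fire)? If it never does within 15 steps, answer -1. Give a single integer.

Step 1: cell (3,3)='T' (+3 fires, +1 burnt)
Step 2: cell (3,3)='F' (+5 fires, +3 burnt)
  -> target ignites at step 2
Step 3: cell (3,3)='.' (+4 fires, +5 burnt)
Step 4: cell (3,3)='.' (+5 fires, +4 burnt)
Step 5: cell (3,3)='.' (+4 fires, +5 burnt)
Step 6: cell (3,3)='.' (+3 fires, +4 burnt)
Step 7: cell (3,3)='.' (+0 fires, +3 burnt)
  fire out at step 7

2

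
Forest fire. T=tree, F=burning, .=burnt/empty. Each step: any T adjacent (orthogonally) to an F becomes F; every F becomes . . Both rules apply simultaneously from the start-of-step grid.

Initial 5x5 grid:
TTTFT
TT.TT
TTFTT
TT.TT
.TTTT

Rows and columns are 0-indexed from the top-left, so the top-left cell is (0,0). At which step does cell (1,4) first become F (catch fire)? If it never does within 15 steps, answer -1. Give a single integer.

Step 1: cell (1,4)='T' (+5 fires, +2 burnt)
Step 2: cell (1,4)='F' (+7 fires, +5 burnt)
  -> target ignites at step 2
Step 3: cell (1,4)='.' (+6 fires, +7 burnt)
Step 4: cell (1,4)='.' (+2 fires, +6 burnt)
Step 5: cell (1,4)='.' (+0 fires, +2 burnt)
  fire out at step 5

2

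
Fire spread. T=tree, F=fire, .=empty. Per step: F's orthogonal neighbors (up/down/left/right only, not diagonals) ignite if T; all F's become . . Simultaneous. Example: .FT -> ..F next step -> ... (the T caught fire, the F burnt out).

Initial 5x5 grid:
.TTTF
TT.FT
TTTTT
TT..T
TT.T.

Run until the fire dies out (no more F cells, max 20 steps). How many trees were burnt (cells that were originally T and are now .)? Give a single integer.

Step 1: +3 fires, +2 burnt (F count now 3)
Step 2: +3 fires, +3 burnt (F count now 3)
Step 3: +3 fires, +3 burnt (F count now 3)
Step 4: +3 fires, +3 burnt (F count now 3)
Step 5: +3 fires, +3 burnt (F count now 3)
Step 6: +1 fires, +3 burnt (F count now 1)
Step 7: +0 fires, +1 burnt (F count now 0)
Fire out after step 7
Initially T: 17, now '.': 24
Total burnt (originally-T cells now '.'): 16

Answer: 16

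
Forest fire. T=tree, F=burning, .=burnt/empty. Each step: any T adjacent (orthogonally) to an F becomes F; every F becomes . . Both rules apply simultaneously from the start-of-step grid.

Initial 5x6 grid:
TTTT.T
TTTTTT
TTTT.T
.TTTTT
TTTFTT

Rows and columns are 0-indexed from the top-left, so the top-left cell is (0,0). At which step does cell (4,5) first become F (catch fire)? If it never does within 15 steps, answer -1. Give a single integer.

Step 1: cell (4,5)='T' (+3 fires, +1 burnt)
Step 2: cell (4,5)='F' (+5 fires, +3 burnt)
  -> target ignites at step 2
Step 3: cell (4,5)='.' (+5 fires, +5 burnt)
Step 4: cell (4,5)='.' (+5 fires, +5 burnt)
Step 5: cell (4,5)='.' (+4 fires, +5 burnt)
Step 6: cell (4,5)='.' (+3 fires, +4 burnt)
Step 7: cell (4,5)='.' (+1 fires, +3 burnt)
Step 8: cell (4,5)='.' (+0 fires, +1 burnt)
  fire out at step 8

2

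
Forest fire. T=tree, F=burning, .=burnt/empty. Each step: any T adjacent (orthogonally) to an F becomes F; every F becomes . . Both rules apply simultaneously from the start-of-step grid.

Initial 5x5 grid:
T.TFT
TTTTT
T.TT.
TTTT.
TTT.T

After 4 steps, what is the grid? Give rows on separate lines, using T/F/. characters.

Step 1: 3 trees catch fire, 1 burn out
  T.F.F
  TTTFT
  T.TT.
  TTTT.
  TTT.T
Step 2: 3 trees catch fire, 3 burn out
  T....
  TTF.F
  T.TF.
  TTTT.
  TTT.T
Step 3: 3 trees catch fire, 3 burn out
  T....
  TF...
  T.F..
  TTTF.
  TTT.T
Step 4: 2 trees catch fire, 3 burn out
  T....
  F....
  T....
  TTF..
  TTT.T

T....
F....
T....
TTF..
TTT.T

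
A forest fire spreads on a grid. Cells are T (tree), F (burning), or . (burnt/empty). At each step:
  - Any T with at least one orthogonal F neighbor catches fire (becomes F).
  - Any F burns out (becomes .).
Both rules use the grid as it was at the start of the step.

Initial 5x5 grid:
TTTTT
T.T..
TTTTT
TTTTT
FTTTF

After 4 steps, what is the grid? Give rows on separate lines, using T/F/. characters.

Step 1: 4 trees catch fire, 2 burn out
  TTTTT
  T.T..
  TTTTT
  FTTTF
  .FTF.
Step 2: 5 trees catch fire, 4 burn out
  TTTTT
  T.T..
  FTTTF
  .FTF.
  ..F..
Step 3: 4 trees catch fire, 5 burn out
  TTTTT
  F.T..
  .FTF.
  ..F..
  .....
Step 4: 2 trees catch fire, 4 burn out
  FTTTT
  ..T..
  ..F..
  .....
  .....

FTTTT
..T..
..F..
.....
.....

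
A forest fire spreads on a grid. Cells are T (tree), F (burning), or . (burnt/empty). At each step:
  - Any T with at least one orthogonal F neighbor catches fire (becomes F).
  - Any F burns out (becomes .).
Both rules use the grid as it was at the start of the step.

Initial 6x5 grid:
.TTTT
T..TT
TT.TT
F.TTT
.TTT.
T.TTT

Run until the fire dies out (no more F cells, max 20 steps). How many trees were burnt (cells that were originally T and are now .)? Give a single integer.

Step 1: +1 fires, +1 burnt (F count now 1)
Step 2: +2 fires, +1 burnt (F count now 2)
Step 3: +0 fires, +2 burnt (F count now 0)
Fire out after step 3
Initially T: 21, now '.': 12
Total burnt (originally-T cells now '.'): 3

Answer: 3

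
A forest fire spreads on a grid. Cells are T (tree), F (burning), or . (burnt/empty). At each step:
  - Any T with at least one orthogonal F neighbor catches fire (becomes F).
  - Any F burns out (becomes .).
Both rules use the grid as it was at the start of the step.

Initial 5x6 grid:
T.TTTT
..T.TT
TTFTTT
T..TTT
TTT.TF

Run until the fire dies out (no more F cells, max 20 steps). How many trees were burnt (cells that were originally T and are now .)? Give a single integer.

Answer: 20

Derivation:
Step 1: +5 fires, +2 burnt (F count now 5)
Step 2: +6 fires, +5 burnt (F count now 6)
Step 3: +4 fires, +6 burnt (F count now 4)
Step 4: +3 fires, +4 burnt (F count now 3)
Step 5: +1 fires, +3 burnt (F count now 1)
Step 6: +1 fires, +1 burnt (F count now 1)
Step 7: +0 fires, +1 burnt (F count now 0)
Fire out after step 7
Initially T: 21, now '.': 29
Total burnt (originally-T cells now '.'): 20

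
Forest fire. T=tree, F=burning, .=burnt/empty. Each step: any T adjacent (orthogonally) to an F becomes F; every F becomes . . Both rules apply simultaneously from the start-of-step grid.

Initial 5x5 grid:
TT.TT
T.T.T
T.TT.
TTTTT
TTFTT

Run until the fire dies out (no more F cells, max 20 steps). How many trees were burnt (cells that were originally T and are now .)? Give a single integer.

Step 1: +3 fires, +1 burnt (F count now 3)
Step 2: +5 fires, +3 burnt (F count now 5)
Step 3: +4 fires, +5 burnt (F count now 4)
Step 4: +1 fires, +4 burnt (F count now 1)
Step 5: +1 fires, +1 burnt (F count now 1)
Step 6: +1 fires, +1 burnt (F count now 1)
Step 7: +1 fires, +1 burnt (F count now 1)
Step 8: +0 fires, +1 burnt (F count now 0)
Fire out after step 8
Initially T: 19, now '.': 22
Total burnt (originally-T cells now '.'): 16

Answer: 16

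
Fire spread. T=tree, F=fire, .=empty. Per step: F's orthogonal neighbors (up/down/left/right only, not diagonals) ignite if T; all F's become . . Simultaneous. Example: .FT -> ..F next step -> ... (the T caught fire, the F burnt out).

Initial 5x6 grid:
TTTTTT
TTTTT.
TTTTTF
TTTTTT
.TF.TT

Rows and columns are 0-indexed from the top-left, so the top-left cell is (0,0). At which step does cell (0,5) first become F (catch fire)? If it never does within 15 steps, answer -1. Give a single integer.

Step 1: cell (0,5)='T' (+4 fires, +2 burnt)
Step 2: cell (0,5)='T' (+7 fires, +4 burnt)
Step 3: cell (0,5)='T' (+6 fires, +7 burnt)
Step 4: cell (0,5)='F' (+5 fires, +6 burnt)
  -> target ignites at step 4
Step 5: cell (0,5)='.' (+2 fires, +5 burnt)
Step 6: cell (0,5)='.' (+1 fires, +2 burnt)
Step 7: cell (0,5)='.' (+0 fires, +1 burnt)
  fire out at step 7

4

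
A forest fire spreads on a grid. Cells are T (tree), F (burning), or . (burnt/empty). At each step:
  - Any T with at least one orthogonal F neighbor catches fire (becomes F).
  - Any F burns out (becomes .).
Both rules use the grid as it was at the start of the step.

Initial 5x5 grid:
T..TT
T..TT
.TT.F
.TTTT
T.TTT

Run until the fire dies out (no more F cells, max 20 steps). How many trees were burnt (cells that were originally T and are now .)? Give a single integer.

Step 1: +2 fires, +1 burnt (F count now 2)
Step 2: +4 fires, +2 burnt (F count now 4)
Step 3: +3 fires, +4 burnt (F count now 3)
Step 4: +3 fires, +3 burnt (F count now 3)
Step 5: +1 fires, +3 burnt (F count now 1)
Step 6: +0 fires, +1 burnt (F count now 0)
Fire out after step 6
Initially T: 16, now '.': 22
Total burnt (originally-T cells now '.'): 13

Answer: 13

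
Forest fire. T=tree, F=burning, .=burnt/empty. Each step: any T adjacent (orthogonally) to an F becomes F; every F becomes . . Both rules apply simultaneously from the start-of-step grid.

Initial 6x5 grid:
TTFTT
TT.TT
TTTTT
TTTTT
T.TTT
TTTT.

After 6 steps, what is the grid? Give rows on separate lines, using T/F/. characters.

Step 1: 2 trees catch fire, 1 burn out
  TF.FT
  TT.TT
  TTTTT
  TTTTT
  T.TTT
  TTTT.
Step 2: 4 trees catch fire, 2 burn out
  F...F
  TF.FT
  TTTTT
  TTTTT
  T.TTT
  TTTT.
Step 3: 4 trees catch fire, 4 burn out
  .....
  F...F
  TFTFT
  TTTTT
  T.TTT
  TTTT.
Step 4: 5 trees catch fire, 4 burn out
  .....
  .....
  F.F.F
  TFTFT
  T.TTT
  TTTT.
Step 5: 4 trees catch fire, 5 burn out
  .....
  .....
  .....
  F.F.F
  T.TFT
  TTTT.
Step 6: 4 trees catch fire, 4 burn out
  .....
  .....
  .....
  .....
  F.F.F
  TTTF.

.....
.....
.....
.....
F.F.F
TTTF.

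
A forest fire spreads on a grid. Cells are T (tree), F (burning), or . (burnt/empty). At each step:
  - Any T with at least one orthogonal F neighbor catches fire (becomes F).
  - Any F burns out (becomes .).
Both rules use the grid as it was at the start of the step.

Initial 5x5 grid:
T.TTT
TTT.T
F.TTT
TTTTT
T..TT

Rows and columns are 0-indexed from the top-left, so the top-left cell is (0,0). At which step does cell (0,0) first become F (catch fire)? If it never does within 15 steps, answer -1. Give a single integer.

Step 1: cell (0,0)='T' (+2 fires, +1 burnt)
Step 2: cell (0,0)='F' (+4 fires, +2 burnt)
  -> target ignites at step 2
Step 3: cell (0,0)='.' (+2 fires, +4 burnt)
Step 4: cell (0,0)='.' (+3 fires, +2 burnt)
Step 5: cell (0,0)='.' (+4 fires, +3 burnt)
Step 6: cell (0,0)='.' (+3 fires, +4 burnt)
Step 7: cell (0,0)='.' (+1 fires, +3 burnt)
Step 8: cell (0,0)='.' (+0 fires, +1 burnt)
  fire out at step 8

2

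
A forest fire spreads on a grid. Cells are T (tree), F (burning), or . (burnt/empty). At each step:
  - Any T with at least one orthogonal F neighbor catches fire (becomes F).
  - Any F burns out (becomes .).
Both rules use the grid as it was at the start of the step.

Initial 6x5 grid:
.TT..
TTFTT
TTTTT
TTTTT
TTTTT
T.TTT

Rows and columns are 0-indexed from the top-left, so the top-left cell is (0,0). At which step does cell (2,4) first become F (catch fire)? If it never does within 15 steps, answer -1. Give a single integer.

Step 1: cell (2,4)='T' (+4 fires, +1 burnt)
Step 2: cell (2,4)='T' (+6 fires, +4 burnt)
Step 3: cell (2,4)='F' (+5 fires, +6 burnt)
  -> target ignites at step 3
Step 4: cell (2,4)='.' (+5 fires, +5 burnt)
Step 5: cell (2,4)='.' (+3 fires, +5 burnt)
Step 6: cell (2,4)='.' (+2 fires, +3 burnt)
Step 7: cell (2,4)='.' (+0 fires, +2 burnt)
  fire out at step 7

3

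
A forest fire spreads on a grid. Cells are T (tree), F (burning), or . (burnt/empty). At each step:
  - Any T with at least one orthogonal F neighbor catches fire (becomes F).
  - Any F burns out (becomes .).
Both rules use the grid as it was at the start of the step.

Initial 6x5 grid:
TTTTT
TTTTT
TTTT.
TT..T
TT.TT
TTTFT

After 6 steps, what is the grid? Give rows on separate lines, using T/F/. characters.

Step 1: 3 trees catch fire, 1 burn out
  TTTTT
  TTTTT
  TTTT.
  TT..T
  TT.FT
  TTF.F
Step 2: 2 trees catch fire, 3 burn out
  TTTTT
  TTTTT
  TTTT.
  TT..T
  TT..F
  TF...
Step 3: 3 trees catch fire, 2 burn out
  TTTTT
  TTTTT
  TTTT.
  TT..F
  TF...
  F....
Step 4: 2 trees catch fire, 3 burn out
  TTTTT
  TTTTT
  TTTT.
  TF...
  F....
  .....
Step 5: 2 trees catch fire, 2 burn out
  TTTTT
  TTTTT
  TFTT.
  F....
  .....
  .....
Step 6: 3 trees catch fire, 2 burn out
  TTTTT
  TFTTT
  F.FT.
  .....
  .....
  .....

TTTTT
TFTTT
F.FT.
.....
.....
.....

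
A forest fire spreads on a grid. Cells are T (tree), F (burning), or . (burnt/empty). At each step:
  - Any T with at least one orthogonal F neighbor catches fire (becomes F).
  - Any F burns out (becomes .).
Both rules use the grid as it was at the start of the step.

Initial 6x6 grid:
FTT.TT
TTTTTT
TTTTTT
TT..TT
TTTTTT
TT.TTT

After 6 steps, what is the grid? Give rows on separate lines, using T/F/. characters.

Step 1: 2 trees catch fire, 1 burn out
  .FT.TT
  FTTTTT
  TTTTTT
  TT..TT
  TTTTTT
  TT.TTT
Step 2: 3 trees catch fire, 2 burn out
  ..F.TT
  .FTTTT
  FTTTTT
  TT..TT
  TTTTTT
  TT.TTT
Step 3: 3 trees catch fire, 3 burn out
  ....TT
  ..FTTT
  .FTTTT
  FT..TT
  TTTTTT
  TT.TTT
Step 4: 4 trees catch fire, 3 burn out
  ....TT
  ...FTT
  ..FTTT
  .F..TT
  FTTTTT
  TT.TTT
Step 5: 4 trees catch fire, 4 burn out
  ....TT
  ....FT
  ...FTT
  ....TT
  .FTTTT
  FT.TTT
Step 6: 5 trees catch fire, 4 burn out
  ....FT
  .....F
  ....FT
  ....TT
  ..FTTT
  .F.TTT

....FT
.....F
....FT
....TT
..FTTT
.F.TTT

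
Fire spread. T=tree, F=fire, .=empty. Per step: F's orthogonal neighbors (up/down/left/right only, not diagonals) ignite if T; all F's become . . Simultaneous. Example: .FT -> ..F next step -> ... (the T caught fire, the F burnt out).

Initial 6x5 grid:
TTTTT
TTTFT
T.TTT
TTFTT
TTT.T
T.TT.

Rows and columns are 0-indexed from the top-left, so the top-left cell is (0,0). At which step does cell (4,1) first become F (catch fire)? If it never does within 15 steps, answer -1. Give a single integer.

Step 1: cell (4,1)='T' (+8 fires, +2 burnt)
Step 2: cell (4,1)='F' (+8 fires, +8 burnt)
  -> target ignites at step 2
Step 3: cell (4,1)='.' (+6 fires, +8 burnt)
Step 4: cell (4,1)='.' (+2 fires, +6 burnt)
Step 5: cell (4,1)='.' (+0 fires, +2 burnt)
  fire out at step 5

2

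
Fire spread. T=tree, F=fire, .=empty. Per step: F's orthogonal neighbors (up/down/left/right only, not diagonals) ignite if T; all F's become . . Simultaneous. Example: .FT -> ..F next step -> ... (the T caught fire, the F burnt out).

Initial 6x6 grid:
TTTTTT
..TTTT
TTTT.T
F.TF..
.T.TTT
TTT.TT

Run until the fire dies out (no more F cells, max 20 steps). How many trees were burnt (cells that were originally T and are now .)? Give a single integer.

Answer: 21

Derivation:
Step 1: +4 fires, +2 burnt (F count now 4)
Step 2: +4 fires, +4 burnt (F count now 4)
Step 3: +5 fires, +4 burnt (F count now 5)
Step 4: +4 fires, +5 burnt (F count now 4)
Step 5: +3 fires, +4 burnt (F count now 3)
Step 6: +1 fires, +3 burnt (F count now 1)
Step 7: +0 fires, +1 burnt (F count now 0)
Fire out after step 7
Initially T: 25, now '.': 32
Total burnt (originally-T cells now '.'): 21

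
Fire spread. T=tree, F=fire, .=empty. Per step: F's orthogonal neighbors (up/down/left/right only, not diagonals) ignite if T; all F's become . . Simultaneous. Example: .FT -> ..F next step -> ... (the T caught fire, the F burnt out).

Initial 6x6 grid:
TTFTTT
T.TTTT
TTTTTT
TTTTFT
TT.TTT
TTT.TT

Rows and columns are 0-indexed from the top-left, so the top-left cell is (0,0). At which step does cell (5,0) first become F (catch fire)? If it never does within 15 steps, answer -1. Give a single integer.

Step 1: cell (5,0)='T' (+7 fires, +2 burnt)
Step 2: cell (5,0)='T' (+11 fires, +7 burnt)
Step 3: cell (5,0)='T' (+6 fires, +11 burnt)
Step 4: cell (5,0)='T' (+3 fires, +6 burnt)
Step 5: cell (5,0)='T' (+2 fires, +3 burnt)
Step 6: cell (5,0)='F' (+2 fires, +2 burnt)
  -> target ignites at step 6
Step 7: cell (5,0)='.' (+0 fires, +2 burnt)
  fire out at step 7

6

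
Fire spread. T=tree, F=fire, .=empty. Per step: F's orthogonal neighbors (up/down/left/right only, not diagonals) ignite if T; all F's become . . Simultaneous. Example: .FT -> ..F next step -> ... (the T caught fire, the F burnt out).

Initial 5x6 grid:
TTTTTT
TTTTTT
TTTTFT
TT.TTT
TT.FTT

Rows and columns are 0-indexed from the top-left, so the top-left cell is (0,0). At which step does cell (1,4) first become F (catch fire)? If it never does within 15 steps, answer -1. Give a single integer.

Step 1: cell (1,4)='F' (+6 fires, +2 burnt)
  -> target ignites at step 1
Step 2: cell (1,4)='.' (+6 fires, +6 burnt)
Step 3: cell (1,4)='.' (+4 fires, +6 burnt)
Step 4: cell (1,4)='.' (+4 fires, +4 burnt)
Step 5: cell (1,4)='.' (+4 fires, +4 burnt)
Step 6: cell (1,4)='.' (+2 fires, +4 burnt)
Step 7: cell (1,4)='.' (+0 fires, +2 burnt)
  fire out at step 7

1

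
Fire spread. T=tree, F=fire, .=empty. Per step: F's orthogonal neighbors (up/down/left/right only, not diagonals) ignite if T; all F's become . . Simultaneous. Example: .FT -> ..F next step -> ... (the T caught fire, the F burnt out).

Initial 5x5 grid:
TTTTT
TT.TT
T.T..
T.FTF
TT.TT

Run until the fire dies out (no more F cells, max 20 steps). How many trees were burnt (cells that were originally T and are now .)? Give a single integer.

Step 1: +3 fires, +2 burnt (F count now 3)
Step 2: +1 fires, +3 burnt (F count now 1)
Step 3: +0 fires, +1 burnt (F count now 0)
Fire out after step 3
Initially T: 17, now '.': 12
Total burnt (originally-T cells now '.'): 4

Answer: 4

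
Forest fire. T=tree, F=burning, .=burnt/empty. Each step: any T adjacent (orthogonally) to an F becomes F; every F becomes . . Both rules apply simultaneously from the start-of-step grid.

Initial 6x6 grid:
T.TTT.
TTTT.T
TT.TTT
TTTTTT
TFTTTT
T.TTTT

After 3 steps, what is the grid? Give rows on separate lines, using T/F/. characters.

Step 1: 3 trees catch fire, 1 burn out
  T.TTT.
  TTTT.T
  TT.TTT
  TFTTTT
  F.FTTT
  T.TTTT
Step 2: 6 trees catch fire, 3 burn out
  T.TTT.
  TTTT.T
  TF.TTT
  F.FTTT
  ...FTT
  F.FTTT
Step 3: 5 trees catch fire, 6 burn out
  T.TTT.
  TFTT.T
  F..TTT
  ...FTT
  ....FT
  ...FTT

T.TTT.
TFTT.T
F..TTT
...FTT
....FT
...FTT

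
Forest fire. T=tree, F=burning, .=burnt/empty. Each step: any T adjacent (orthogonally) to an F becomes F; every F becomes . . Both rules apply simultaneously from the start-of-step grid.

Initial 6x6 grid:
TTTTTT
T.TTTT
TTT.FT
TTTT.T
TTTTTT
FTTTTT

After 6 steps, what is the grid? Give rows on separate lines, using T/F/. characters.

Step 1: 4 trees catch fire, 2 burn out
  TTTTTT
  T.TTFT
  TTT..F
  TTTT.T
  FTTTTT
  .FTTTT
Step 2: 7 trees catch fire, 4 burn out
  TTTTFT
  T.TF.F
  TTT...
  FTTT.F
  .FTTTT
  ..FTTT
Step 3: 8 trees catch fire, 7 burn out
  TTTF.F
  T.F...
  FTT...
  .FTT..
  ..FTTF
  ...FTT
Step 4: 9 trees catch fire, 8 burn out
  TTF...
  F.....
  .FF...
  ..FT..
  ...FF.
  ....FF
Step 5: 3 trees catch fire, 9 burn out
  FF....
  ......
  ......
  ...F..
  ......
  ......
Step 6: 0 trees catch fire, 3 burn out
  ......
  ......
  ......
  ......
  ......
  ......

......
......
......
......
......
......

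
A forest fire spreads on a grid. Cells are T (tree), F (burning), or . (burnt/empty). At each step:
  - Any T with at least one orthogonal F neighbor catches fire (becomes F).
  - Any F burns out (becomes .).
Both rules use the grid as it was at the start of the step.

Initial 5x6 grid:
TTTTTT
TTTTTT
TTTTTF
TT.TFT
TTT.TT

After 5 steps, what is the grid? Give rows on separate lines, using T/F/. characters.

Step 1: 5 trees catch fire, 2 burn out
  TTTTTT
  TTTTTF
  TTTTF.
  TT.F.F
  TTT.FT
Step 2: 4 trees catch fire, 5 burn out
  TTTTTF
  TTTTF.
  TTTF..
  TT....
  TTT..F
Step 3: 3 trees catch fire, 4 burn out
  TTTTF.
  TTTF..
  TTF...
  TT....
  TTT...
Step 4: 3 trees catch fire, 3 burn out
  TTTF..
  TTF...
  TF....
  TT....
  TTT...
Step 5: 4 trees catch fire, 3 burn out
  TTF...
  TF....
  F.....
  TF....
  TTT...

TTF...
TF....
F.....
TF....
TTT...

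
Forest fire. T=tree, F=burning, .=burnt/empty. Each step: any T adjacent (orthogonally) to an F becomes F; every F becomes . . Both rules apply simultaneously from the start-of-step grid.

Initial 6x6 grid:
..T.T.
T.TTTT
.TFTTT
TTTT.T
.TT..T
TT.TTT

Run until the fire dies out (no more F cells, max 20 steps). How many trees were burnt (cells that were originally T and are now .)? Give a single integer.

Answer: 23

Derivation:
Step 1: +4 fires, +1 burnt (F count now 4)
Step 2: +6 fires, +4 burnt (F count now 6)
Step 3: +4 fires, +6 burnt (F count now 4)
Step 4: +4 fires, +4 burnt (F count now 4)
Step 5: +2 fires, +4 burnt (F count now 2)
Step 6: +1 fires, +2 burnt (F count now 1)
Step 7: +1 fires, +1 burnt (F count now 1)
Step 8: +1 fires, +1 burnt (F count now 1)
Step 9: +0 fires, +1 burnt (F count now 0)
Fire out after step 9
Initially T: 24, now '.': 35
Total burnt (originally-T cells now '.'): 23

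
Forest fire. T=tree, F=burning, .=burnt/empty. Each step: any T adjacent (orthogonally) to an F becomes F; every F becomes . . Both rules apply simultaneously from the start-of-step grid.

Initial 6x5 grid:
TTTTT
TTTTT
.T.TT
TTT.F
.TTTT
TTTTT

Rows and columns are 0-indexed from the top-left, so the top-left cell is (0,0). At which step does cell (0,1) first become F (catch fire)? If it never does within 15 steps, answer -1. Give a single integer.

Step 1: cell (0,1)='T' (+2 fires, +1 burnt)
Step 2: cell (0,1)='T' (+4 fires, +2 burnt)
Step 3: cell (0,1)='T' (+4 fires, +4 burnt)
Step 4: cell (0,1)='T' (+5 fires, +4 burnt)
Step 5: cell (0,1)='T' (+4 fires, +5 burnt)
Step 6: cell (0,1)='F' (+5 fires, +4 burnt)
  -> target ignites at step 6
Step 7: cell (0,1)='.' (+1 fires, +5 burnt)
Step 8: cell (0,1)='.' (+0 fires, +1 burnt)
  fire out at step 8

6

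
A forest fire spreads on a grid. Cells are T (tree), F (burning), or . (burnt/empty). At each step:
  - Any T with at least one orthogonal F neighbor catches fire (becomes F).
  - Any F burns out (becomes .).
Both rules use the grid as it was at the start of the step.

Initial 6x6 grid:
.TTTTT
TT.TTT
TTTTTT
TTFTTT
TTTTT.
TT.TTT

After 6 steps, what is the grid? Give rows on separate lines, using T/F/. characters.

Step 1: 4 trees catch fire, 1 burn out
  .TTTTT
  TT.TTT
  TTFTTT
  TF.FTT
  TTFTT.
  TT.TTT
Step 2: 6 trees catch fire, 4 burn out
  .TTTTT
  TT.TTT
  TF.FTT
  F...FT
  TF.FT.
  TT.TTT
Step 3: 9 trees catch fire, 6 burn out
  .TTTTT
  TF.FTT
  F...FT
  .....F
  F...F.
  TF.FTT
Step 4: 7 trees catch fire, 9 burn out
  .FTFTT
  F...FT
  .....F
  ......
  ......
  F...FT
Step 5: 4 trees catch fire, 7 burn out
  ..F.FT
  .....F
  ......
  ......
  ......
  .....F
Step 6: 1 trees catch fire, 4 burn out
  .....F
  ......
  ......
  ......
  ......
  ......

.....F
......
......
......
......
......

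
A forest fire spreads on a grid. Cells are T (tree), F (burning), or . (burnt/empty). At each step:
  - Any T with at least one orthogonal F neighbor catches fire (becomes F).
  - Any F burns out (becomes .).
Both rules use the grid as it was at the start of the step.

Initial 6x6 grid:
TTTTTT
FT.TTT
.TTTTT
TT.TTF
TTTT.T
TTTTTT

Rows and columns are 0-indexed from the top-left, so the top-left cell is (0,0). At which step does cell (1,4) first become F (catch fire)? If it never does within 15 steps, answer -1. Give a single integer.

Step 1: cell (1,4)='T' (+5 fires, +2 burnt)
Step 2: cell (1,4)='T' (+6 fires, +5 burnt)
Step 3: cell (1,4)='F' (+8 fires, +6 burnt)
  -> target ignites at step 3
Step 4: cell (1,4)='.' (+7 fires, +8 burnt)
Step 5: cell (1,4)='.' (+3 fires, +7 burnt)
Step 6: cell (1,4)='.' (+1 fires, +3 burnt)
Step 7: cell (1,4)='.' (+0 fires, +1 burnt)
  fire out at step 7

3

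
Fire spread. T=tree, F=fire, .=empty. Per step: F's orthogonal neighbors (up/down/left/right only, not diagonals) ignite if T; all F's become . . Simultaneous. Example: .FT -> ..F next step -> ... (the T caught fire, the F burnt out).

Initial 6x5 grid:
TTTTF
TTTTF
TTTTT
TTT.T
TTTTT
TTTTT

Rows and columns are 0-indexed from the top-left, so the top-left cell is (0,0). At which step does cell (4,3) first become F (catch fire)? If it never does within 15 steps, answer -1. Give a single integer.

Step 1: cell (4,3)='T' (+3 fires, +2 burnt)
Step 2: cell (4,3)='T' (+4 fires, +3 burnt)
Step 3: cell (4,3)='T' (+4 fires, +4 burnt)
Step 4: cell (4,3)='F' (+6 fires, +4 burnt)
  -> target ignites at step 4
Step 5: cell (4,3)='.' (+4 fires, +6 burnt)
Step 6: cell (4,3)='.' (+3 fires, +4 burnt)
Step 7: cell (4,3)='.' (+2 fires, +3 burnt)
Step 8: cell (4,3)='.' (+1 fires, +2 burnt)
Step 9: cell (4,3)='.' (+0 fires, +1 burnt)
  fire out at step 9

4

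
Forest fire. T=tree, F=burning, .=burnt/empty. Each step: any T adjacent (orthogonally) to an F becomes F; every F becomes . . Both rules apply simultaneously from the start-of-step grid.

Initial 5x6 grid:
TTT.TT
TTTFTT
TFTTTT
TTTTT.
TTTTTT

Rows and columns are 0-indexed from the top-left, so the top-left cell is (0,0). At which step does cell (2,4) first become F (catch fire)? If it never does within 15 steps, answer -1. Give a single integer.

Step 1: cell (2,4)='T' (+7 fires, +2 burnt)
Step 2: cell (2,4)='F' (+10 fires, +7 burnt)
  -> target ignites at step 2
Step 3: cell (2,4)='.' (+7 fires, +10 burnt)
Step 4: cell (2,4)='.' (+1 fires, +7 burnt)
Step 5: cell (2,4)='.' (+1 fires, +1 burnt)
Step 6: cell (2,4)='.' (+0 fires, +1 burnt)
  fire out at step 6

2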